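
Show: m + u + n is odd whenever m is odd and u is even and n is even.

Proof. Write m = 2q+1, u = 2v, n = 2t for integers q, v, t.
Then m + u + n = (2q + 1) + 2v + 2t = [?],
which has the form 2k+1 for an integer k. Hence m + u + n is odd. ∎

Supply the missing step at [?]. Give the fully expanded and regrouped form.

2(q + t + v) + 1

(2q + 1) + 2v + 2t = 2q + 2t + 2v + 1
= 2(q + t + v) + 1.
Since q + t + v is an integer, the sum is of the form 2k+1 for an integer k.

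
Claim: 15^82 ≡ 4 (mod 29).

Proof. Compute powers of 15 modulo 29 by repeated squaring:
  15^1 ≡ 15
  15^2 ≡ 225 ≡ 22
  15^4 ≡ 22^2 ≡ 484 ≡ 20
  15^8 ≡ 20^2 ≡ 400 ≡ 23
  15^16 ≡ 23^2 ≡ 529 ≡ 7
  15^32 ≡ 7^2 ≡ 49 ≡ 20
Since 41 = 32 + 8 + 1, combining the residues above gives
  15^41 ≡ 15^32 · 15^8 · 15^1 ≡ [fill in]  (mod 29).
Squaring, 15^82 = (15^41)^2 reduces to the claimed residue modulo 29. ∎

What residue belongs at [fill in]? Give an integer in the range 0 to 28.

15^32 · 15^8 · 15^1 ≡ 20 · 23 · 15 = 6900.
6900 mod 29 = 27, so 15^41 ≡ 27 (mod 29).

27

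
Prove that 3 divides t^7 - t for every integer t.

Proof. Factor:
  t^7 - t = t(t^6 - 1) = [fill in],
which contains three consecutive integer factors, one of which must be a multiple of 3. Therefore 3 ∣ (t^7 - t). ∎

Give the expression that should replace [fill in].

t^6 - 1 = (t^2 - 1)(t^4 + t^2 + 1), and t^2 - 1 = (t-1)(t+1).
So t(t^6 - 1) = (t - 1)t(t + 1)(t^4 + t^2 + 1).

(t - 1)t(t + 1)(t^4 + t^2 + 1)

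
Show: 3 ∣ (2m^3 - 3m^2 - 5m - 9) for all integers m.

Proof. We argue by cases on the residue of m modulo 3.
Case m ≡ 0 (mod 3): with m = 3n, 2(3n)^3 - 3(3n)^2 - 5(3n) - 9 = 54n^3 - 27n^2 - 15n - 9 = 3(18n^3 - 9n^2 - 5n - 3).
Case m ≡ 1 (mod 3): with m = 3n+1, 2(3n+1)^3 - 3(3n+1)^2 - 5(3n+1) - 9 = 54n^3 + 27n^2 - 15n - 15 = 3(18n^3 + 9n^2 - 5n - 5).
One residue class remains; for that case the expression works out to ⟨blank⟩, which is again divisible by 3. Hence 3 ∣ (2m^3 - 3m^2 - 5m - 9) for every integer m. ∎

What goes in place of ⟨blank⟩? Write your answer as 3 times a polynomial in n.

The residues treated are {0, 1}, so the missing case is m ≡ 2 (mod 3); write m = 3n+2.
Then 2(3n+2)^3 - 3(3n+2)^2 - 5(3n+2) - 9 = 54n^3 + 81n^2 + 21n - 15 = 3(18n^3 + 27n^2 + 7n - 5).

3(18n^3 + 27n^2 + 7n - 5)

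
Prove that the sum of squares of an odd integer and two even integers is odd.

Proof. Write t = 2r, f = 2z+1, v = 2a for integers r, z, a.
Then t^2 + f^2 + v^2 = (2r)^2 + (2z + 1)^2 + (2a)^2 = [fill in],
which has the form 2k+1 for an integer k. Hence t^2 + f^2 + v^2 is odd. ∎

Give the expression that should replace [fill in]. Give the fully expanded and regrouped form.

Expanding: (2r)^2 + (2z + 1)^2 + (2a)^2 = 4a^2 + 4r^2 + 4z^2 + 4z + 1.
Every term except the constant is even, so this is 2(2a^2 + 2r^2 + 2z^2 + 2z) + 1,
and 2a^2 + 2r^2 + 2z^2 + 2z ∈ ℤ gives the required form.

2(2a^2 + 2r^2 + 2z^2 + 2z) + 1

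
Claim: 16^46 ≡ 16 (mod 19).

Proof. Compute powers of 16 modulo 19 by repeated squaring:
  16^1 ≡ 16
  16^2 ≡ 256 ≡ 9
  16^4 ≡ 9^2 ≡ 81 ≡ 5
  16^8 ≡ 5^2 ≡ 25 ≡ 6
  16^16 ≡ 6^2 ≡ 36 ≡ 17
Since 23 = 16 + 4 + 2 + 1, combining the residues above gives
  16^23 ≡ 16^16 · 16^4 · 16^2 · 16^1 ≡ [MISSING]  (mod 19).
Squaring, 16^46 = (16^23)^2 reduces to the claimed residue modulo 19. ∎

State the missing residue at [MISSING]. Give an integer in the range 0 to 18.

4

16^16 · 16^4 · 16^2 · 16^1 ≡ 17 · 5 · 9 · 16 = 12240.
12240 mod 19 = 4, so 16^23 ≡ 4 (mod 19).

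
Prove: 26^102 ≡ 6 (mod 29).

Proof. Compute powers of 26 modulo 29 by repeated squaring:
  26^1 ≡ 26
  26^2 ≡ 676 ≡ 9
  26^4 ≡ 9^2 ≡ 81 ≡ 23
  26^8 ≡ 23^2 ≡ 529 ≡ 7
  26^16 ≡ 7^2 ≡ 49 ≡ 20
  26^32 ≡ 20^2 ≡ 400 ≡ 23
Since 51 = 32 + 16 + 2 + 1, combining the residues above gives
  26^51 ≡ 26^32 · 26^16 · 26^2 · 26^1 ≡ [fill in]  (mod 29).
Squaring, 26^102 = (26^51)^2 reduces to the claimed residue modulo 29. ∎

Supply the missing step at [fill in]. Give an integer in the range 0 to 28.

Multiply the listed residues: 23 · 20 · 9 · 26 = 460 → 4140 → 107640.
Reducing modulo 29: 107640 = 3711·29 + 21, so 26^51 ≡ 21.

21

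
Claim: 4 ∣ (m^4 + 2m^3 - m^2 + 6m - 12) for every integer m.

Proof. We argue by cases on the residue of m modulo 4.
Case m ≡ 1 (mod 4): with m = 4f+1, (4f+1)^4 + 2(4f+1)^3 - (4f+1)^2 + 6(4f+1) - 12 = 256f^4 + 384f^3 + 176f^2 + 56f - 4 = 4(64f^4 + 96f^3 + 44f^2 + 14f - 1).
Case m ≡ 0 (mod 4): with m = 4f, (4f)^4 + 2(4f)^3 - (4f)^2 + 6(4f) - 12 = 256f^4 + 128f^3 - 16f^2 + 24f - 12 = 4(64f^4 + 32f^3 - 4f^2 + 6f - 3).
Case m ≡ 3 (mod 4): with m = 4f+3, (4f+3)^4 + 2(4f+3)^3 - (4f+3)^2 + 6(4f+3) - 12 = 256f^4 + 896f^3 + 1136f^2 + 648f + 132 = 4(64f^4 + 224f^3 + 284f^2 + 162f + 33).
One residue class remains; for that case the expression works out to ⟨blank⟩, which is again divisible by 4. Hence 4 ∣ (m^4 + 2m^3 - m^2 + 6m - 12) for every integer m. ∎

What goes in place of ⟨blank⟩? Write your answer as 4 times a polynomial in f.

The residues treated are {1, 0, 3}, so the missing case is m ≡ 2 (mod 4); write m = 4f+2.
Then (4f+2)^4 + 2(4f+2)^3 - (4f+2)^2 + 6(4f+2) - 12 = 256f^4 + 640f^3 + 560f^2 + 232f + 28 = 4(64f^4 + 160f^3 + 140f^2 + 58f + 7).

4(64f^4 + 160f^3 + 140f^2 + 58f + 7)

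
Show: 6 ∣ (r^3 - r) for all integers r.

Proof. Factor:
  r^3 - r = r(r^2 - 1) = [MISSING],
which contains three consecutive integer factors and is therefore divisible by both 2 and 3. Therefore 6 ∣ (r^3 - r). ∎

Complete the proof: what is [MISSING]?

r(r^2 - 1) = r(r - 1)(r + 1) = (r - 1)r(r + 1).
These three factors are consecutive integers, so their product is divisible by 6.

(r - 1)r(r + 1)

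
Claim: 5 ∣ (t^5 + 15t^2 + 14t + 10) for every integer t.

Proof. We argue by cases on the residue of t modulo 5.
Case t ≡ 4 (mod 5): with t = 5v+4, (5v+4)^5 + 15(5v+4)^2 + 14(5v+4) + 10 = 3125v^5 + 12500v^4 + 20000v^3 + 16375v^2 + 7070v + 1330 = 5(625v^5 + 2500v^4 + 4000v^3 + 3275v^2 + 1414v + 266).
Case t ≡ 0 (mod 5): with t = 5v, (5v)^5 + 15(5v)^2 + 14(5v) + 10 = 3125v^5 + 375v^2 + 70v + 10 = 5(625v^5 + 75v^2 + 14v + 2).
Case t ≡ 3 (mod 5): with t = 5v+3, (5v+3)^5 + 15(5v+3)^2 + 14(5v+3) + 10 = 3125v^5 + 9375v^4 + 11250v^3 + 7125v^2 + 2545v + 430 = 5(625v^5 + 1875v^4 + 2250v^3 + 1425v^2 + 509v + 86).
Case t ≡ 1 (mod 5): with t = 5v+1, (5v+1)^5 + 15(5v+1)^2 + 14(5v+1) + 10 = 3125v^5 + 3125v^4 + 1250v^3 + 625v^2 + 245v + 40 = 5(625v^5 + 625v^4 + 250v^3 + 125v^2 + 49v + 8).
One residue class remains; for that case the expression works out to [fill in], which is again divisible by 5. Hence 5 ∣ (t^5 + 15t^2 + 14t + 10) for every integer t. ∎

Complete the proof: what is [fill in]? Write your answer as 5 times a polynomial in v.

Only t ≡ 2 (mod 5) is unaccounted for. Put t = 5v+2:
(5v+2)^5 + 15(5v+2)^2 + 14(5v+2) + 10 expands to 3125v^5 + 6250v^4 + 5000v^3 + 2375v^2 + 770v + 130,
and factoring out 5 leaves 5(625v^5 + 1250v^4 + 1000v^3 + 475v^2 + 154v + 26).

5(625v^5 + 1250v^4 + 1000v^3 + 475v^2 + 154v + 26)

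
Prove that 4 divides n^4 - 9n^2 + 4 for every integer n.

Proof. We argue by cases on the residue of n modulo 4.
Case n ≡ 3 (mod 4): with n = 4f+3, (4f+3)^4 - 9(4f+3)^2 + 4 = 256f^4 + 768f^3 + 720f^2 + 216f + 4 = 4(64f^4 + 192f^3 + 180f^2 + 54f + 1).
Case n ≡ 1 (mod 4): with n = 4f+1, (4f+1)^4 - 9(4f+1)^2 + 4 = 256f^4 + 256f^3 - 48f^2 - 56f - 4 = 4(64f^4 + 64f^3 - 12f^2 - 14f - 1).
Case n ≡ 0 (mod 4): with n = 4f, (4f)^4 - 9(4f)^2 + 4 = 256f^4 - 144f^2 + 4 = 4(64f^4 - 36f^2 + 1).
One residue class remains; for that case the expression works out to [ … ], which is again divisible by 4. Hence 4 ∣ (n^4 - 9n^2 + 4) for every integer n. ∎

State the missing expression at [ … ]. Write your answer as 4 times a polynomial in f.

Only n ≡ 2 (mod 4) is unaccounted for. Put n = 4f+2:
(4f+2)^4 - 9(4f+2)^2 + 4 expands to 256f^4 + 512f^3 + 240f^2 - 16f - 16,
and factoring out 4 leaves 4(64f^4 + 128f^3 + 60f^2 - 4f - 4).

4(64f^4 + 128f^3 + 60f^2 - 4f - 4)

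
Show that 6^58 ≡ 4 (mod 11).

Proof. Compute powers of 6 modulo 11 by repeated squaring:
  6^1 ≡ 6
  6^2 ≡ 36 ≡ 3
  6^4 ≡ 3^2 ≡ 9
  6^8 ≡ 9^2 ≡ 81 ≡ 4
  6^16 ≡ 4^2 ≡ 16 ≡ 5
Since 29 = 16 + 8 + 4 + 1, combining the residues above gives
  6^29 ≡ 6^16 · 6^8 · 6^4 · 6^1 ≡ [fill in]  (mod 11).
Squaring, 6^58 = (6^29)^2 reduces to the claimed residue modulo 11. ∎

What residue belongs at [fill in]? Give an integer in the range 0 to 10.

Multiply the listed residues: 5 · 4 · 9 · 6 = 20 → 180 → 1080.
Reducing modulo 11: 1080 = 98·11 + 2, so 6^29 ≡ 2.

2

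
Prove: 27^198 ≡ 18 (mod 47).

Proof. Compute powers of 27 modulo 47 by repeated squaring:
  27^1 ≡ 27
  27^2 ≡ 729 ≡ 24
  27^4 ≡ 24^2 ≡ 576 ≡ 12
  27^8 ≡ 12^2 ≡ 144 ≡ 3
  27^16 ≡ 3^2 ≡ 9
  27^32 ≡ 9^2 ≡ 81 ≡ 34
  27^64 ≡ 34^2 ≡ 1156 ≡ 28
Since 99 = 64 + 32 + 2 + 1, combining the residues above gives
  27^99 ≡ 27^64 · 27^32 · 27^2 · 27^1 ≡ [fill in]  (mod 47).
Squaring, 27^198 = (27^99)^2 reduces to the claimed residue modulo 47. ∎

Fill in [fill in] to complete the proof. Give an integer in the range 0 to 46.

27^64 · 27^32 · 27^2 · 27^1 ≡ 28 · 34 · 24 · 27 = 616896.
616896 mod 47 = 21, so 27^99 ≡ 21 (mod 47).

21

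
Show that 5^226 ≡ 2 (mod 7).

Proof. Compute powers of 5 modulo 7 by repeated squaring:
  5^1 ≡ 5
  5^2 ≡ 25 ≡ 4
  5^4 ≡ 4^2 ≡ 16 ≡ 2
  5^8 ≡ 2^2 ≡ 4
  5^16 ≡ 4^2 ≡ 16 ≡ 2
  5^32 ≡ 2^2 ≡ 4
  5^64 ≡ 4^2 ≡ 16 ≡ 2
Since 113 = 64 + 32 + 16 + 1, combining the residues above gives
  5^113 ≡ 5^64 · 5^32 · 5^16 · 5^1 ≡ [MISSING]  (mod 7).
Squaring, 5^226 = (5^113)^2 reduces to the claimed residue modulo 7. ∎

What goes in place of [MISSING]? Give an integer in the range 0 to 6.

3

Multiply the listed residues: 2 · 4 · 2 · 5 = 8 → 16 → 80.
Reducing modulo 7: 80 = 11·7 + 3, so 5^113 ≡ 3.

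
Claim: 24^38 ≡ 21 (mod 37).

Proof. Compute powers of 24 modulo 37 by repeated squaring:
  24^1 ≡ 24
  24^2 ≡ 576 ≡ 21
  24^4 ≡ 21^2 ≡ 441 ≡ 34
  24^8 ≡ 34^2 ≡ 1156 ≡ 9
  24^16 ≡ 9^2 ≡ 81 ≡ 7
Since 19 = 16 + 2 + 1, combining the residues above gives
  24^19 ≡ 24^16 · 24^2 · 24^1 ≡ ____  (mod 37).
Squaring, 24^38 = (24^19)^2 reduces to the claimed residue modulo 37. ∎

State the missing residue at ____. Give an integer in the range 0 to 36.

24^16 · 24^2 · 24^1 ≡ 7 · 21 · 24 = 3528.
3528 mod 37 = 13, so 24^19 ≡ 13 (mod 37).

13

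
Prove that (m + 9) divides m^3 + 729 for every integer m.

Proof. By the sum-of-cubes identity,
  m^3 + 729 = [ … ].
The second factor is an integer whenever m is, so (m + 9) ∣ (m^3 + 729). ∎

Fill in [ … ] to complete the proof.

a^3 + b^3 = (a + b)(a^2 - ab + b^2). With a = m, b = 9:
m^3 + 729 = (m + 9)(m^2 - 9m + 81).

(m + 9)(m^2 - 9m + 81)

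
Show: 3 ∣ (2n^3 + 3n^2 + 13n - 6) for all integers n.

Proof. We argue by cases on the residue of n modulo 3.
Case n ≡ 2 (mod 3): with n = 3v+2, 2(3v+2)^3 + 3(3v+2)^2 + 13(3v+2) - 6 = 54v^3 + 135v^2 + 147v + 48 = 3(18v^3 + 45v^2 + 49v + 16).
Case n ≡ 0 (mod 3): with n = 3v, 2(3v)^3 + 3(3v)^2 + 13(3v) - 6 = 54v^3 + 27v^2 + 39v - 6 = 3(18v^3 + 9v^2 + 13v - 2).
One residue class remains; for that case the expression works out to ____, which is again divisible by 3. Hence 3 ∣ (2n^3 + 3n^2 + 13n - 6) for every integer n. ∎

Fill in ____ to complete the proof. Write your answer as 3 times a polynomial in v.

The residues treated are {2, 0}, so the missing case is n ≡ 1 (mod 3); write n = 3v+1.
Then 2(3v+1)^3 + 3(3v+1)^2 + 13(3v+1) - 6 = 54v^3 + 81v^2 + 75v + 12 = 3(18v^3 + 27v^2 + 25v + 4).

3(18v^3 + 27v^2 + 25v + 4)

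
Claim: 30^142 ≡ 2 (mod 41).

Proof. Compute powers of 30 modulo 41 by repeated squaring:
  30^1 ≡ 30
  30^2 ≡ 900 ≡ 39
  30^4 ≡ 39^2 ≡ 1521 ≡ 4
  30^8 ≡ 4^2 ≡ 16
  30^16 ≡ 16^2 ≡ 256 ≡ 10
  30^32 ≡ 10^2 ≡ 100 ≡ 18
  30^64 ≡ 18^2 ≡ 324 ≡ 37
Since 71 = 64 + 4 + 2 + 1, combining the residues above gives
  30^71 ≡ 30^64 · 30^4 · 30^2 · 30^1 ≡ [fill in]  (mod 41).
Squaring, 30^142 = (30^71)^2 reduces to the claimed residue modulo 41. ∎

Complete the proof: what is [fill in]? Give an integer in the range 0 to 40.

17

30^64 · 30^4 · 30^2 · 30^1 ≡ 37 · 4 · 39 · 30 = 173160.
173160 mod 41 = 17, so 30^71 ≡ 17 (mod 41).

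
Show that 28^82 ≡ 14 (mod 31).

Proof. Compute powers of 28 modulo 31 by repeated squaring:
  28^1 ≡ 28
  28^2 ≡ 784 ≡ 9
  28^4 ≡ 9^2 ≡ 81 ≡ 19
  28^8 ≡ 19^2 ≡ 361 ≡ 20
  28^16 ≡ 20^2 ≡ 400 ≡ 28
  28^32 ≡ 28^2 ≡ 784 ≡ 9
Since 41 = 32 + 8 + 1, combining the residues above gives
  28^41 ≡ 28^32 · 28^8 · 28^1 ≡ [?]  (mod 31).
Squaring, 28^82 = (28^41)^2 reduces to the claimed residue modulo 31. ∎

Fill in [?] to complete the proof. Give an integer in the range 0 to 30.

18

28^32 · 28^8 · 28^1 ≡ 9 · 20 · 28 = 5040.
5040 mod 31 = 18, so 28^41 ≡ 18 (mod 31).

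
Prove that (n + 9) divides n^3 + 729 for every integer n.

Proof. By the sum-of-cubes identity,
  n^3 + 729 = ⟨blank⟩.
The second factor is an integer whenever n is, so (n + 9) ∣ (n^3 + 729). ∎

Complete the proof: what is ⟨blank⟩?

(n + 9)(n^2 - 9n + 81)

Polynomial division of n^3 + 729 by n + 9 leaves remainder 0 and quotient n^2 - 9n + 81.
Hence n^3 + 729 = (n + 9)(n^2 - 9n + 81).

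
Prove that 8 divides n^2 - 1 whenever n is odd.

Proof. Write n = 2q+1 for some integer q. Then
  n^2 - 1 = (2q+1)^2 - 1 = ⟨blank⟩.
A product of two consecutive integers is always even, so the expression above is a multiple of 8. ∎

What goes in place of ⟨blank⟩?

4q(q + 1)

(2q+1)^2 - 1 = 4q^2 + 4q + 1 - 1 = 4q^2 + 4q = 4q(q+1).
Since q and q+1 are consecutive, q(q+1) is even, and 4·(even) is a multiple of 8.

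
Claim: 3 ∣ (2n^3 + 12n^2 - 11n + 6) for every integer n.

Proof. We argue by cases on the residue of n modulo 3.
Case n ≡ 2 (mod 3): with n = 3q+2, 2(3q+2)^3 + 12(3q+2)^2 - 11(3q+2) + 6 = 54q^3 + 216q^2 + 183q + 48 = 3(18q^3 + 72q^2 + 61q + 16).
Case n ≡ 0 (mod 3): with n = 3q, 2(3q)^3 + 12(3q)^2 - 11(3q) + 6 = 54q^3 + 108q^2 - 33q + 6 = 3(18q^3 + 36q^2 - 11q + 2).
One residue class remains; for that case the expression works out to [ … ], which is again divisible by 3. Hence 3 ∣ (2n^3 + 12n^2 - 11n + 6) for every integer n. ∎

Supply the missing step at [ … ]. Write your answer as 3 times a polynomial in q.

3(18q^3 + 54q^2 + 19q + 3)

Only n ≡ 1 (mod 3) is unaccounted for. Put n = 3q+1:
2(3q+1)^3 + 12(3q+1)^2 - 11(3q+1) + 6 expands to 54q^3 + 162q^2 + 57q + 9,
and factoring out 3 leaves 3(18q^3 + 54q^2 + 19q + 3).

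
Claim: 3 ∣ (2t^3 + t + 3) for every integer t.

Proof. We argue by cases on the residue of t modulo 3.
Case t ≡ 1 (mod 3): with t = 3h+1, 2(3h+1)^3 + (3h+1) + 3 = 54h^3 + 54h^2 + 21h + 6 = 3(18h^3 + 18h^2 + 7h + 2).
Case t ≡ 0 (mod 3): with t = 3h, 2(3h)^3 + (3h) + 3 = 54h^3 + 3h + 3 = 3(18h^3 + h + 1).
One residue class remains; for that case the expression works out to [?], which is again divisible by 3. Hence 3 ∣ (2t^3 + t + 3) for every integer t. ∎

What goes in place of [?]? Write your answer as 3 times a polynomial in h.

Only t ≡ 2 (mod 3) is unaccounted for. Put t = 3h+2:
2(3h+2)^3 + (3h+2) + 3 expands to 54h^3 + 108h^2 + 75h + 21,
and factoring out 3 leaves 3(18h^3 + 36h^2 + 25h + 7).

3(18h^3 + 36h^2 + 25h + 7)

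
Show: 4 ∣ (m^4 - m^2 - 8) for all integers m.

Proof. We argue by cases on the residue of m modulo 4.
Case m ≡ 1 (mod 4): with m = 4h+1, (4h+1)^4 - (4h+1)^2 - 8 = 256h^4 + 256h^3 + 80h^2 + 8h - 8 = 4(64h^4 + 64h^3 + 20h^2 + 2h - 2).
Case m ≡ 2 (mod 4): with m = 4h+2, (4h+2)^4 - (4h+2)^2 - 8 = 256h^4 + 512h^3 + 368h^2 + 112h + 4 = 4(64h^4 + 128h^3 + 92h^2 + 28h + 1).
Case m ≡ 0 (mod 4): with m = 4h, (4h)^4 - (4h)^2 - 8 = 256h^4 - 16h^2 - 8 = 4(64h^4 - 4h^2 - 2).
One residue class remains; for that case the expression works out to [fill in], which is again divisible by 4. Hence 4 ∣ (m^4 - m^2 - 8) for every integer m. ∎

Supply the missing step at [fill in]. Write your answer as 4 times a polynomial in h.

4(64h^4 + 192h^3 + 212h^2 + 102h + 16)

The residues treated are {1, 2, 0}, so the missing case is m ≡ 3 (mod 4); write m = 4h+3.
Then (4h+3)^4 - (4h+3)^2 - 8 = 256h^4 + 768h^3 + 848h^2 + 408h + 64 = 4(64h^4 + 192h^3 + 212h^2 + 102h + 16).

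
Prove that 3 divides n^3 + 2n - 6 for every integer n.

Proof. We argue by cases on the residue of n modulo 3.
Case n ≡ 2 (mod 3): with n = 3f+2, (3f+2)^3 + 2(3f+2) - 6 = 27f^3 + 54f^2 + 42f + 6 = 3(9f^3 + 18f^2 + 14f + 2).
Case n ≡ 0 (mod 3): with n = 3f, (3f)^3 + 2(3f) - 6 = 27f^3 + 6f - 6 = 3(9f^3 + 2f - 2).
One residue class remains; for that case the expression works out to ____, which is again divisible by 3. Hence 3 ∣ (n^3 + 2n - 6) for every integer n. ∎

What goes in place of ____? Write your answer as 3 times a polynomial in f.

3(9f^3 + 9f^2 + 5f - 1)

The residues treated are {2, 0}, so the missing case is n ≡ 1 (mod 3); write n = 3f+1.
Then (3f+1)^3 + 2(3f+1) - 6 = 27f^3 + 27f^2 + 15f - 3 = 3(9f^3 + 9f^2 + 5f - 1).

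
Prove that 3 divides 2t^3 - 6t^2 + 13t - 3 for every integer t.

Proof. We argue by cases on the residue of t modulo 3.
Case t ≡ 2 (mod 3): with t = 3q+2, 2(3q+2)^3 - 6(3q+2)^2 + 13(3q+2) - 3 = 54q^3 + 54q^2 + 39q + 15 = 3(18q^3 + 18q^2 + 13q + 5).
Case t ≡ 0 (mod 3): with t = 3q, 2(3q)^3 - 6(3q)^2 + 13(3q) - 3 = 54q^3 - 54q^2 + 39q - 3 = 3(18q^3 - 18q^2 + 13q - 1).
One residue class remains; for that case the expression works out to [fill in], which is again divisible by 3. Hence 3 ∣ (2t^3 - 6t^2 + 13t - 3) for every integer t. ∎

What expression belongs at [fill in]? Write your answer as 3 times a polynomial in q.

Only t ≡ 1 (mod 3) is unaccounted for. Put t = 3q+1:
2(3q+1)^3 - 6(3q+1)^2 + 13(3q+1) - 3 expands to 54q^3 + 21q + 6,
and factoring out 3 leaves 3(18q^3 + 7q + 2).

3(18q^3 + 7q + 2)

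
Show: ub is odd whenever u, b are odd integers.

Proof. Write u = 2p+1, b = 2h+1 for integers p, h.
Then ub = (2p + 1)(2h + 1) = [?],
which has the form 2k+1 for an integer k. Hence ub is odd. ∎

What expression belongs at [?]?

2(2hp + h + p) + 1

Expanding: (2p + 1)(2h + 1) = 4hp + 2h + 2p + 1.
Every term except the constant is even, so this is 2(2hp + h + p) + 1,
and 2hp + h + p ∈ ℤ gives the required form.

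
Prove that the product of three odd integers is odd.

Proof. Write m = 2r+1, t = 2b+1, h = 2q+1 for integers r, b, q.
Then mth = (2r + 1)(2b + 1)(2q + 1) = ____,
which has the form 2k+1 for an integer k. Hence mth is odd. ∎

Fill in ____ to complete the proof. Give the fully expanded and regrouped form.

Expanding: (2r + 1)(2b + 1)(2q + 1) = 8bqr + 4bq + 4br + 2b + 4qr + 2q + 2r + 1.
Every term except the constant is even, so this is 2(4bqr + 2bq + 2br + b + 2qr + q + r) + 1,
and 4bqr + 2bq + 2br + b + 2qr + q + r ∈ ℤ gives the required form.

2(4bqr + 2bq + 2br + b + 2qr + q + r) + 1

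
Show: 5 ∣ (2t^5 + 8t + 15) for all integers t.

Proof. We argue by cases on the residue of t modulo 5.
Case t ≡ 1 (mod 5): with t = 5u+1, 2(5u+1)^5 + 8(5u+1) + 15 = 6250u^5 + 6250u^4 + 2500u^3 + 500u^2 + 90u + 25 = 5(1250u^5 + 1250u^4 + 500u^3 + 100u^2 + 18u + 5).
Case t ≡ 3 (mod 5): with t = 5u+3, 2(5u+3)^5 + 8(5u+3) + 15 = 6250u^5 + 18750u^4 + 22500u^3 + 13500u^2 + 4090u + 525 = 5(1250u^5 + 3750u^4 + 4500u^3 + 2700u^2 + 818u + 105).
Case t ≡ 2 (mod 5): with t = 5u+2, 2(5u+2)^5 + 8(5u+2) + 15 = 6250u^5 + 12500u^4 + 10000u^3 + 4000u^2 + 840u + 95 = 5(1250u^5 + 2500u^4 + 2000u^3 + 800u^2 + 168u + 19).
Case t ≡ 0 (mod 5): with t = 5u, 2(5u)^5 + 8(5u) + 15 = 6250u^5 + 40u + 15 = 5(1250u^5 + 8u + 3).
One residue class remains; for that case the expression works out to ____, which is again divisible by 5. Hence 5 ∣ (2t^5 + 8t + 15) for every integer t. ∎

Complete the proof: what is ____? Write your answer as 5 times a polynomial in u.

5(1250u^5 + 5000u^4 + 8000u^3 + 6400u^2 + 2568u + 419)

Only t ≡ 4 (mod 5) is unaccounted for. Put t = 5u+4:
2(5u+4)^5 + 8(5u+4) + 15 expands to 6250u^5 + 25000u^4 + 40000u^3 + 32000u^2 + 12840u + 2095,
and factoring out 5 leaves 5(1250u^5 + 5000u^4 + 8000u^3 + 6400u^2 + 2568u + 419).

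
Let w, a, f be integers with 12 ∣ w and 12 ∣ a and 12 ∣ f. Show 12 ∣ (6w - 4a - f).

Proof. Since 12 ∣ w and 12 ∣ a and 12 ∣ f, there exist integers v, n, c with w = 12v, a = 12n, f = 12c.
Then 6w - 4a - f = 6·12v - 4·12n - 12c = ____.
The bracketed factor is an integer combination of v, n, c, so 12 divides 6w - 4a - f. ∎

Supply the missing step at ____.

12(-c - 4n + 6v)

Pull the common 12 out of every term: 6·12v - 4·12n - 12c = 12(-c - 4n + 6v).
-c - 4n + 6v is an integer, which exhibits the divisibility.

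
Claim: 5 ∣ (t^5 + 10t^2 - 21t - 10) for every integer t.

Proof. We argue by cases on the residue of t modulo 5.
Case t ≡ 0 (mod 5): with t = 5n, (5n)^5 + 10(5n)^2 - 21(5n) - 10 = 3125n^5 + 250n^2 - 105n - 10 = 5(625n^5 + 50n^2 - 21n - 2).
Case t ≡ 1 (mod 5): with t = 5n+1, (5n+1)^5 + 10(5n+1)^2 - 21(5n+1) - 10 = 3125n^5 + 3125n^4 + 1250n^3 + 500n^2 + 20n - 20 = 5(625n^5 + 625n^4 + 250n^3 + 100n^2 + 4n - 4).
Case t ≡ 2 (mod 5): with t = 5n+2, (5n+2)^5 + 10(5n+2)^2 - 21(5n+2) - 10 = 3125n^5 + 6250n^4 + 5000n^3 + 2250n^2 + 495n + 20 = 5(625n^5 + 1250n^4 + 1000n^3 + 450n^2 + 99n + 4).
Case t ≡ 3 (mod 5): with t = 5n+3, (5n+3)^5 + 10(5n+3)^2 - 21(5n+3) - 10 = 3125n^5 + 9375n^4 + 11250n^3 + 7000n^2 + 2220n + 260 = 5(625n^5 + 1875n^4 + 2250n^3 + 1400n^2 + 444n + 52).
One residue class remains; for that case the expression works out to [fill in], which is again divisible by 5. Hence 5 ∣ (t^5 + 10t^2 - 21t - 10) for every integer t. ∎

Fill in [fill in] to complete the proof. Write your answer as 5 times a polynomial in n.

5(625n^5 + 2500n^4 + 4000n^3 + 3250n^2 + 1339n + 218)

Only t ≡ 4 (mod 5) is unaccounted for. Put t = 5n+4:
(5n+4)^5 + 10(5n+4)^2 - 21(5n+4) - 10 expands to 3125n^5 + 12500n^4 + 20000n^3 + 16250n^2 + 6695n + 1090,
and factoring out 5 leaves 5(625n^5 + 2500n^4 + 4000n^3 + 3250n^2 + 1339n + 218).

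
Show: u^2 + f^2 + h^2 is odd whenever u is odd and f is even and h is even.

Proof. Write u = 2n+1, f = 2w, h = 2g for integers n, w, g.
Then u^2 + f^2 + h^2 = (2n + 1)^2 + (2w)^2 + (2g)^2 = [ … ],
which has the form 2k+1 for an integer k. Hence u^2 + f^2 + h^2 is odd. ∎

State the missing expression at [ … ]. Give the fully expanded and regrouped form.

2(2g^2 + 2n^2 + 2n + 2w^2) + 1

Expanding: (2n + 1)^2 + (2w)^2 + (2g)^2 = 4g^2 + 4n^2 + 4n + 4w^2 + 1.
Every term except the constant is even, so this is 2(2g^2 + 2n^2 + 2n + 2w^2) + 1,
and 2g^2 + 2n^2 + 2n + 2w^2 ∈ ℤ gives the required form.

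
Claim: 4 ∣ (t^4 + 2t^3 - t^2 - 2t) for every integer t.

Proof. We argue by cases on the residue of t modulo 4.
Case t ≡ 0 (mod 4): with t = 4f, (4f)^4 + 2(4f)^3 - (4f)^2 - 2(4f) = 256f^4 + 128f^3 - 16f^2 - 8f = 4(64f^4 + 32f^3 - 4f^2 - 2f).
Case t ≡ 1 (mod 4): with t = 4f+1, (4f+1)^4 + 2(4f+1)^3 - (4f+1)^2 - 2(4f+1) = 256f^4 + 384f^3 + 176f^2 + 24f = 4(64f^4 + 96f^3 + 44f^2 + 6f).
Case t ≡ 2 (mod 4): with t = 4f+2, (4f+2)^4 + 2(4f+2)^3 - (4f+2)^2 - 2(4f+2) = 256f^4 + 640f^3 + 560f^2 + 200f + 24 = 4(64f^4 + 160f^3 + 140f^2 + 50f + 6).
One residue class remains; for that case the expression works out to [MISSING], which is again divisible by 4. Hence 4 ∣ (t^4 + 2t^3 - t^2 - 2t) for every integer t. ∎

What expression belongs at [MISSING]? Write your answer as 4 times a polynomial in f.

Only t ≡ 3 (mod 4) is unaccounted for. Put t = 4f+3:
(4f+3)^4 + 2(4f+3)^3 - (4f+3)^2 - 2(4f+3) expands to 256f^4 + 896f^3 + 1136f^2 + 616f + 120,
and factoring out 4 leaves 4(64f^4 + 224f^3 + 284f^2 + 154f + 30).

4(64f^4 + 224f^3 + 284f^2 + 154f + 30)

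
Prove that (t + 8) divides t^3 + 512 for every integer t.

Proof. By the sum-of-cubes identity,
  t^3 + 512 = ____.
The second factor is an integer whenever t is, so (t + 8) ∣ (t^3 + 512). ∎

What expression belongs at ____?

(t + 8)(t^2 - 8t + 64)

a^3 + b^3 = (a + b)(a^2 - ab + b^2). With a = t, b = 8:
t^3 + 512 = (t + 8)(t^2 - 8t + 64).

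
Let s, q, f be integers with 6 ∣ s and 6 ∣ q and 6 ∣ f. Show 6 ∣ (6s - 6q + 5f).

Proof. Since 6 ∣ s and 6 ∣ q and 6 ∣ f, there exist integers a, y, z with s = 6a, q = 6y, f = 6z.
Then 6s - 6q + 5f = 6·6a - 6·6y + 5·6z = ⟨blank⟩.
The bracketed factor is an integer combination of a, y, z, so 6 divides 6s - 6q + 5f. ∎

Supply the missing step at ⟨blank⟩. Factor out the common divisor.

Pull the common 6 out of every term: 6·6a - 6·6y + 5·6z = 6(6a - 6y + 5z).
6a - 6y + 5z is an integer, which exhibits the divisibility.

6(6a - 6y + 5z)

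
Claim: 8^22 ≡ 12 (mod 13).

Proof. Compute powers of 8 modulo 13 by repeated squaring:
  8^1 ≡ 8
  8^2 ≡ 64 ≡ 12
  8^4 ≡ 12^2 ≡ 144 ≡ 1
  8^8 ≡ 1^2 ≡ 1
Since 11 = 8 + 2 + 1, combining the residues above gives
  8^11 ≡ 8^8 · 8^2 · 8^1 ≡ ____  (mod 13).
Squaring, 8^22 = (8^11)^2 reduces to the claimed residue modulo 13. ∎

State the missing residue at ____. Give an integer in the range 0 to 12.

5

8^8 · 8^2 · 8^1 ≡ 1 · 12 · 8 = 96.
96 mod 13 = 5, so 8^11 ≡ 5 (mod 13).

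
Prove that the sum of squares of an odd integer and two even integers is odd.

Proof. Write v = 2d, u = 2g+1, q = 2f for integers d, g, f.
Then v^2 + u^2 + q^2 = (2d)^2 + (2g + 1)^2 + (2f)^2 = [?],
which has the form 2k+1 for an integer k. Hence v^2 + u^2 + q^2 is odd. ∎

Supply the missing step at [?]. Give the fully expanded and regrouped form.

Expanding: (2d)^2 + (2g + 1)^2 + (2f)^2 = 4d^2 + 4f^2 + 4g^2 + 4g + 1.
Every term except the constant is even, so this is 2(2d^2 + 2f^2 + 2g^2 + 2g) + 1,
and 2d^2 + 2f^2 + 2g^2 + 2g ∈ ℤ gives the required form.

2(2d^2 + 2f^2 + 2g^2 + 2g) + 1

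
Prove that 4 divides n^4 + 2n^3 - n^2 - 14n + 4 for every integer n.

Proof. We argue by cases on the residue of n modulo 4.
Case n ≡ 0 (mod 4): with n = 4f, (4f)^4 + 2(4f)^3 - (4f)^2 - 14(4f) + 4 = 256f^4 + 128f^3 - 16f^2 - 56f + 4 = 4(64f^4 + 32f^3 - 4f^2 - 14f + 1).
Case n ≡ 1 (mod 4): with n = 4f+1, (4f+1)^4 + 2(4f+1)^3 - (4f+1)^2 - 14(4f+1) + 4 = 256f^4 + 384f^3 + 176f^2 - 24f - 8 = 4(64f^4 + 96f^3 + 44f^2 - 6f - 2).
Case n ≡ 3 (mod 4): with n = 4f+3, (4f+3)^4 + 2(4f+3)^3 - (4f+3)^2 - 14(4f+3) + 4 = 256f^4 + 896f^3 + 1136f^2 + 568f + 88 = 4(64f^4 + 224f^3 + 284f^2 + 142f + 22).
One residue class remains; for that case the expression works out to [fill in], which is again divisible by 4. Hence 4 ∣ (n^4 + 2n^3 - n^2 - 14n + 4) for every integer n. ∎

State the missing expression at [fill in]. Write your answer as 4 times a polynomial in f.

The residues treated are {0, 1, 3}, so the missing case is n ≡ 2 (mod 4); write n = 4f+2.
Then (4f+2)^4 + 2(4f+2)^3 - (4f+2)^2 - 14(4f+2) + 4 = 256f^4 + 640f^3 + 560f^2 + 152f + 4 = 4(64f^4 + 160f^3 + 140f^2 + 38f + 1).

4(64f^4 + 160f^3 + 140f^2 + 38f + 1)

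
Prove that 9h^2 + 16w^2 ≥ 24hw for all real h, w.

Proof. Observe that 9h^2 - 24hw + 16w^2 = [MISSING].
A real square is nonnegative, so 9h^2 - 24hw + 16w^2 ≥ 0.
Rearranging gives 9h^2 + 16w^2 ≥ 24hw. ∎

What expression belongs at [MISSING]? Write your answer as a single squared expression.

(3h - 4w)^2

9h^2 - 24hw + 16w^2 is a perfect-square trinomial: the outer terms are (3h)^2 and (4w)^2, and the cross term is -2·3h·4w.
So 9h^2 - 24hw + 16w^2 = (3h - 4w)^2 ≥ 0.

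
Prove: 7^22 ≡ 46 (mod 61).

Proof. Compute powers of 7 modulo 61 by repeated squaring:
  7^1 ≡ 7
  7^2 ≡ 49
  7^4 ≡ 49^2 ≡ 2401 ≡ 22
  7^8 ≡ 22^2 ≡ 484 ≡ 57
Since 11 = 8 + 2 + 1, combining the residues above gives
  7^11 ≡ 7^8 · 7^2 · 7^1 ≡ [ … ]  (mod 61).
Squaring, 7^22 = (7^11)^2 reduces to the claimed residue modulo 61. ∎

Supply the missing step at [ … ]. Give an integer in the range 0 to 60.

31

Multiply the listed residues: 57 · 49 · 7 = 2793 → 19551.
Reducing modulo 61: 19551 = 320·61 + 31, so 7^11 ≡ 31.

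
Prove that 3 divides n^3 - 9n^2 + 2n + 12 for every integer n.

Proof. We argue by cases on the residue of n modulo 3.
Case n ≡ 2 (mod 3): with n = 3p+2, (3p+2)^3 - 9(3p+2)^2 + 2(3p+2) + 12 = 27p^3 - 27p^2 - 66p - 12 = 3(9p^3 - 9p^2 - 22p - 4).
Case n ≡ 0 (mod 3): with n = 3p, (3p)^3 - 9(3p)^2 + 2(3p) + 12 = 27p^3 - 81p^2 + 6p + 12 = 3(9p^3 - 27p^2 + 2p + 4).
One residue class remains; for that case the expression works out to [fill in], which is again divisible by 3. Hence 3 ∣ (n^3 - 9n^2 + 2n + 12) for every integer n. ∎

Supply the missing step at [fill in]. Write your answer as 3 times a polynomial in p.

The residues treated are {2, 0}, so the missing case is n ≡ 1 (mod 3); write n = 3p+1.
Then (3p+1)^3 - 9(3p+1)^2 + 2(3p+1) + 12 = 27p^3 - 54p^2 - 39p + 6 = 3(9p^3 - 18p^2 - 13p + 2).

3(9p^3 - 18p^2 - 13p + 2)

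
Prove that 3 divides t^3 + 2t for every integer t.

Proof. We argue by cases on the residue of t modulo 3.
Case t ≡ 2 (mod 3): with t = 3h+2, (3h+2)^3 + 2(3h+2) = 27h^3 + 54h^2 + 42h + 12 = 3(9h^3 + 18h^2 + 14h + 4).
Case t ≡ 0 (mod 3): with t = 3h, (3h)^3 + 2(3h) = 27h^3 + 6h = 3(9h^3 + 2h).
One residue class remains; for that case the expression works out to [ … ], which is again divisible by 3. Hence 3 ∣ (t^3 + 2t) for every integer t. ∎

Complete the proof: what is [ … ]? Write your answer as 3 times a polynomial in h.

3(9h^3 + 9h^2 + 5h + 1)

Only t ≡ 1 (mod 3) is unaccounted for. Put t = 3h+1:
(3h+1)^3 + 2(3h+1) expands to 27h^3 + 27h^2 + 15h + 3,
and factoring out 3 leaves 3(9h^3 + 9h^2 + 5h + 1).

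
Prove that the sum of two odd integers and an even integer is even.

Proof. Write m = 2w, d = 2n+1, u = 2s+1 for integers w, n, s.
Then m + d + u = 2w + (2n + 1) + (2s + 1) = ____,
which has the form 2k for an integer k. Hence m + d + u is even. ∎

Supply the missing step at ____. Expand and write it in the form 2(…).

2w + (2n + 1) + (2s + 1) = 2n + 2s + 2w + 2
= 2(n + s + w + 1).
Since n + s + w + 1 is an integer, the sum is of the form 2k for an integer k.

2(n + s + w + 1)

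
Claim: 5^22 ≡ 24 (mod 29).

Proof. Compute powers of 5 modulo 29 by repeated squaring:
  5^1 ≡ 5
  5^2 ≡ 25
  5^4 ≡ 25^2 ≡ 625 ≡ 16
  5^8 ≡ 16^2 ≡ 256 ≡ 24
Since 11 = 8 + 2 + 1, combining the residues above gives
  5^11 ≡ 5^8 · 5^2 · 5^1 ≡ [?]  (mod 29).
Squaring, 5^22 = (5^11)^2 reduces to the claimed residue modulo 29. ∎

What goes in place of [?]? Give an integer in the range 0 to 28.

Multiply the listed residues: 24 · 25 · 5 = 600 → 3000.
Reducing modulo 29: 3000 = 103·29 + 13, so 5^11 ≡ 13.

13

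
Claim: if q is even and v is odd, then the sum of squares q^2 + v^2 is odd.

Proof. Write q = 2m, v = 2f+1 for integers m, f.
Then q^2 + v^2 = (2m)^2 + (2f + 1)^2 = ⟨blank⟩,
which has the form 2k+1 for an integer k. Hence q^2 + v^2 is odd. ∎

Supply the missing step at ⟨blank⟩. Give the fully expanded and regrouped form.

Expanding: (2m)^2 + (2f + 1)^2 = 4f^2 + 4f + 4m^2 + 1.
Every term except the constant is even, so this is 2(2f^2 + 2f + 2m^2) + 1,
and 2f^2 + 2f + 2m^2 ∈ ℤ gives the required form.

2(2f^2 + 2f + 2m^2) + 1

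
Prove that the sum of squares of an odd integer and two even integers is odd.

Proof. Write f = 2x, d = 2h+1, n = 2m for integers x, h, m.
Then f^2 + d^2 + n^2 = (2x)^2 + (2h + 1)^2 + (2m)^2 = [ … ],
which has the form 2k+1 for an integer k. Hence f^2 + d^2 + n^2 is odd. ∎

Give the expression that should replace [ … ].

2(2h^2 + 2h + 2m^2 + 2x^2) + 1

(2x)^2 + (2h + 1)^2 + (2m)^2 = 4h^2 + 4h + 4m^2 + 4x^2 + 1
= 2(2h^2 + 2h + 2m^2 + 2x^2) + 1.
Since 2h^2 + 2h + 2m^2 + 2x^2 is an integer, the sum of squares is of the form 2k+1 for an integer k.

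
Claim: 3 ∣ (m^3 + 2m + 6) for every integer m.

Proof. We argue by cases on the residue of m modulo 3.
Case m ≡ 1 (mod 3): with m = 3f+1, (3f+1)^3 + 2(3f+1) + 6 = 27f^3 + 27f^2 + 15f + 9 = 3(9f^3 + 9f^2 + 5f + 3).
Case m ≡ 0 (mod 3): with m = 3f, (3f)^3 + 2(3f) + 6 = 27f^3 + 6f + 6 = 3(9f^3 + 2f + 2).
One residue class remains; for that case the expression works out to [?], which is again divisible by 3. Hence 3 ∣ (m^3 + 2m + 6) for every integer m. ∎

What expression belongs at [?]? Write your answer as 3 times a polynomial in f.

3(9f^3 + 18f^2 + 14f + 6)

Only m ≡ 2 (mod 3) is unaccounted for. Put m = 3f+2:
(3f+2)^3 + 2(3f+2) + 6 expands to 27f^3 + 54f^2 + 42f + 18,
and factoring out 3 leaves 3(9f^3 + 18f^2 + 14f + 6).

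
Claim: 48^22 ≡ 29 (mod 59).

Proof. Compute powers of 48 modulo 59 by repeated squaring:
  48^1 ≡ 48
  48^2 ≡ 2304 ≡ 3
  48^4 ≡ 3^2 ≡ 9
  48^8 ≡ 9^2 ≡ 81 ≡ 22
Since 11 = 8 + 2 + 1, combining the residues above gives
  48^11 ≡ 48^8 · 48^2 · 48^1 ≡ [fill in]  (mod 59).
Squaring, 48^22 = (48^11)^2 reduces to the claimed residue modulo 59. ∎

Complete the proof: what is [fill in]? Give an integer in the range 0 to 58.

48^8 · 48^2 · 48^1 ≡ 22 · 3 · 48 = 3168.
3168 mod 59 = 41, so 48^11 ≡ 41 (mod 59).

41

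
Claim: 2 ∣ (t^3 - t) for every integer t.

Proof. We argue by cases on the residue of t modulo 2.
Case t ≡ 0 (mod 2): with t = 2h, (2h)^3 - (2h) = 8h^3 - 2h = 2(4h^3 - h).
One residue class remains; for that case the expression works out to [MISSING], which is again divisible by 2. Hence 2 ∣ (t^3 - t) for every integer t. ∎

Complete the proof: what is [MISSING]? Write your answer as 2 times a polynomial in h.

Only t ≡ 1 (mod 2) is unaccounted for. Put t = 2h+1:
(2h+1)^3 - (2h+1) expands to 8h^3 + 12h^2 + 4h,
and factoring out 2 leaves 2(4h^3 + 6h^2 + 2h).

2(4h^3 + 6h^2 + 2h)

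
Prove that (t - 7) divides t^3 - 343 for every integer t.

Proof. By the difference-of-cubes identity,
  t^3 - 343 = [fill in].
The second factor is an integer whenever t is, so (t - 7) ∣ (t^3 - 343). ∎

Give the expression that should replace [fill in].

a^3 - b^3 = (a - b)(a^2 + ab + b^2). With a = t, b = 7:
t^3 - 343 = (t - 7)(t^2 + 7t + 49).

(t - 7)(t^2 + 7t + 49)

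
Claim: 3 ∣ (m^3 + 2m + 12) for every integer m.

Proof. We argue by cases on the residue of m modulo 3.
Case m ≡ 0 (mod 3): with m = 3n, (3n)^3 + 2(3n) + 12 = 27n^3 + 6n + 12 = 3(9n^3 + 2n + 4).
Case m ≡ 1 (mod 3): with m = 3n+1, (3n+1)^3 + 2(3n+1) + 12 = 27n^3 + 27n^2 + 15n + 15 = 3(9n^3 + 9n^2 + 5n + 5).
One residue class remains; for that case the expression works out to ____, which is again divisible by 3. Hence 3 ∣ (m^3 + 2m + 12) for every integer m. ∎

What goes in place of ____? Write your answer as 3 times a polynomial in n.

The residues treated are {0, 1}, so the missing case is m ≡ 2 (mod 3); write m = 3n+2.
Then (3n+2)^3 + 2(3n+2) + 12 = 27n^3 + 54n^2 + 42n + 24 = 3(9n^3 + 18n^2 + 14n + 8).

3(9n^3 + 18n^2 + 14n + 8)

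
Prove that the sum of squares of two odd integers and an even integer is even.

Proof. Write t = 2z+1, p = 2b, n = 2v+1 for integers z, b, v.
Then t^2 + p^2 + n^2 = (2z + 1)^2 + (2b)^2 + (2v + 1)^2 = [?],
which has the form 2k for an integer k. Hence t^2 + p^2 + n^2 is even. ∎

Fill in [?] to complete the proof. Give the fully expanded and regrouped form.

(2z + 1)^2 + (2b)^2 + (2v + 1)^2 = 4b^2 + 4v^2 + 4v + 4z^2 + 4z + 2
= 2(2b^2 + 2v^2 + 2v + 2z^2 + 2z + 1).
Since 2b^2 + 2v^2 + 2v + 2z^2 + 2z + 1 is an integer, the sum of squares is of the form 2k for an integer k.

2(2b^2 + 2v^2 + 2v + 2z^2 + 2z + 1)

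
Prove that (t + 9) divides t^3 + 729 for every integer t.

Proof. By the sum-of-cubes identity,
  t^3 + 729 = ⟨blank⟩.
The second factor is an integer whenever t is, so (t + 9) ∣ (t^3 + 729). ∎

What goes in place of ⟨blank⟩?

(t + 9)(t^2 - 9t + 81)

a^3 + b^3 = (a + b)(a^2 - ab + b^2). With a = t, b = 9:
t^3 + 729 = (t + 9)(t^2 - 9t + 81).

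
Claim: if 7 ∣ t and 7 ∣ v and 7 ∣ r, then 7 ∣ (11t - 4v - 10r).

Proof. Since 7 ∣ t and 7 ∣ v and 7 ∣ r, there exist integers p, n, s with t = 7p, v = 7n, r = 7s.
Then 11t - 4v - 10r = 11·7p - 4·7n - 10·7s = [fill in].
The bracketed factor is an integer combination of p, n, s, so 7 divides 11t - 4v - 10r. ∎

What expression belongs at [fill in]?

7(-4n + 11p - 10s)

Each term has a factor of 7: 11·7p - 4·7n - 10·7s = 7·(-4n + 11p - 10s).
Since -4n + 11p - 10s is an integer, 7 ∣ (11t - 4v - 10r).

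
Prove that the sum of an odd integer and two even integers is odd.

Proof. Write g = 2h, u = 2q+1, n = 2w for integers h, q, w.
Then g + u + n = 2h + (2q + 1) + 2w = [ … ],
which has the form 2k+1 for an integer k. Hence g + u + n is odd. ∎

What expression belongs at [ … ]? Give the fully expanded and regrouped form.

2(h + q + w) + 1

2h + (2q + 1) + 2w = 2h + 2q + 2w + 1
= 2(h + q + w) + 1.
Since h + q + w is an integer, the sum is of the form 2k+1 for an integer k.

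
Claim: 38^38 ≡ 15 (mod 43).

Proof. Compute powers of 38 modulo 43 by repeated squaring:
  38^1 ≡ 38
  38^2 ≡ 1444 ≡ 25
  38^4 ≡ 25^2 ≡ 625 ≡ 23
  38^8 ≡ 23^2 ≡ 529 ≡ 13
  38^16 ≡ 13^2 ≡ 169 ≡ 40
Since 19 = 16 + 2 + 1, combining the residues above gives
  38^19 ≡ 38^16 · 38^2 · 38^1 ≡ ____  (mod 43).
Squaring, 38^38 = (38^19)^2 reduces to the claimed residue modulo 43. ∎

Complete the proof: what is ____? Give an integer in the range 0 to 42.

31

Multiply the listed residues: 40 · 25 · 38 = 1000 → 38000.
Reducing modulo 43: 38000 = 883·43 + 31, so 38^19 ≡ 31.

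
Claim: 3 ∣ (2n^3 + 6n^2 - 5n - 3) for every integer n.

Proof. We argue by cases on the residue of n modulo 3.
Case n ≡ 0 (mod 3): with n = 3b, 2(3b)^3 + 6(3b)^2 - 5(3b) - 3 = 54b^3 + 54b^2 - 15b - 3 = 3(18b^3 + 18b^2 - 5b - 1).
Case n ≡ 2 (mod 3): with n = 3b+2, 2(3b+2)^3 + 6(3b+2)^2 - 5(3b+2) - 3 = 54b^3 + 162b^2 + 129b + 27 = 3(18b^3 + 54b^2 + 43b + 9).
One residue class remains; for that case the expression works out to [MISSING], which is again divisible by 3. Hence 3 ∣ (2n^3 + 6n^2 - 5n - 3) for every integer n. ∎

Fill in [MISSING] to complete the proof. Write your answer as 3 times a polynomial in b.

3(18b^3 + 36b^2 + 13b)

The residues treated are {0, 2}, so the missing case is n ≡ 1 (mod 3); write n = 3b+1.
Then 2(3b+1)^3 + 6(3b+1)^2 - 5(3b+1) - 3 = 54b^3 + 108b^2 + 39b = 3(18b^3 + 36b^2 + 13b).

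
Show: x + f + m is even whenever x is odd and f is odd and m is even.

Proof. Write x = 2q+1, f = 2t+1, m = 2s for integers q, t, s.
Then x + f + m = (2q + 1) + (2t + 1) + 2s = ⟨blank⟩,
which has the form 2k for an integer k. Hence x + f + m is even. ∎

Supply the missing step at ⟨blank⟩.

2(q + s + t + 1)

Expanding: (2q + 1) + (2t + 1) + 2s = 2q + 2s + 2t + 2.
Every term is even; pulling out the factor of 2 gives 2(q + s + t + 1).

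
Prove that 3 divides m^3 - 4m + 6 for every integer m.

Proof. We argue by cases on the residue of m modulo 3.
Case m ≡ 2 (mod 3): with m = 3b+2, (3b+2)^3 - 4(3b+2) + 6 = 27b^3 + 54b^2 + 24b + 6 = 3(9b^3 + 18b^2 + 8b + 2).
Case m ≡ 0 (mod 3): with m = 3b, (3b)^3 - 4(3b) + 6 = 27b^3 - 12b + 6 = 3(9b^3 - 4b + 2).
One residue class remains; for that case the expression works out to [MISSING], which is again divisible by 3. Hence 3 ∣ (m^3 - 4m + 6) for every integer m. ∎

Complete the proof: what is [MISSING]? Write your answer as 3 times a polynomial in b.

3(9b^3 + 9b^2 - b + 1)

The residues treated are {2, 0}, so the missing case is m ≡ 1 (mod 3); write m = 3b+1.
Then (3b+1)^3 - 4(3b+1) + 6 = 27b^3 + 27b^2 - 3b + 3 = 3(9b^3 + 9b^2 - b + 1).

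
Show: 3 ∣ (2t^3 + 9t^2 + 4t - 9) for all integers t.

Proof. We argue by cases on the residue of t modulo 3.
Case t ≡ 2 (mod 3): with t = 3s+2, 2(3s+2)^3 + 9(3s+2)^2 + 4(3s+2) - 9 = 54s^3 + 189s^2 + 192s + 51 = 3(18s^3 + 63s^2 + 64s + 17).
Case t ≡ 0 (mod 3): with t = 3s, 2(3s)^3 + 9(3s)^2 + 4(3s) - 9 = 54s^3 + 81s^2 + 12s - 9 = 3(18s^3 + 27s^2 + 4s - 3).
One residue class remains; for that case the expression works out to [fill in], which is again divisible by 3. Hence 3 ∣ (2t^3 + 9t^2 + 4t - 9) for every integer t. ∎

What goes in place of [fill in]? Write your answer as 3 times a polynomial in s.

Only t ≡ 1 (mod 3) is unaccounted for. Put t = 3s+1:
2(3s+1)^3 + 9(3s+1)^2 + 4(3s+1) - 9 expands to 54s^3 + 135s^2 + 84s + 6,
and factoring out 3 leaves 3(18s^3 + 45s^2 + 28s + 2).

3(18s^3 + 45s^2 + 28s + 2)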